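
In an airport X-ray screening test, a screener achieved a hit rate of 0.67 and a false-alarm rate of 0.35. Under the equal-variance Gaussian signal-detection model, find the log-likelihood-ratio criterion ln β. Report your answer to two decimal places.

ln β = -0.02

Φ⁻¹(0.67) = 0.440, Φ⁻¹(0.35) = -0.385
ln β = −½·[z(H)² − z(FA)²] = −0.5 × (0.194 − 0.148) = -0.023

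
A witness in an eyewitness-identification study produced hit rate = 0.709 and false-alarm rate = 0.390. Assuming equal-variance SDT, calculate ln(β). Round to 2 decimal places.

ln β = -0.11

z(0.709) = 0.550, z(0.390) = -0.279
ln β = −½·[z(H)² − z(FA)²] = −0.5 × (0.303 − 0.078) = -0.1125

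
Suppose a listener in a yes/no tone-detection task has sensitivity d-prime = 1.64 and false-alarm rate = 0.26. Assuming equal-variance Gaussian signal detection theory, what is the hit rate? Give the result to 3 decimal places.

hit rate = 0.841

z(false-alarm rate) = z(0.26) = -0.6433
z(H) = z(FA) + d' = -0.6433 + 1.64 = 0.9967
hit rate = Φ(0.9967) = 0.8405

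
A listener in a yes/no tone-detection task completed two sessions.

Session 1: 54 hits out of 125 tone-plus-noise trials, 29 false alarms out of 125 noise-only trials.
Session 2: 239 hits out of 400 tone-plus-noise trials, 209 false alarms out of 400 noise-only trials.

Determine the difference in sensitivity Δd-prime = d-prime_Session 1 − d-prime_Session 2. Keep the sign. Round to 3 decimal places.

Δd-prime = 0.371

Session 1: z(0.4320) = -0.1713, z(0.2320) = -0.7323, d' = 0.5610
Session 2: z(0.5975) = 0.2469, z(0.5225) = 0.0564, d' = 0.1905
Δd' = d'_Session 1 − d'_Session 2 = 0.5610 − 0.1905 = 0.3705
Session 1 has the higher sensitivity.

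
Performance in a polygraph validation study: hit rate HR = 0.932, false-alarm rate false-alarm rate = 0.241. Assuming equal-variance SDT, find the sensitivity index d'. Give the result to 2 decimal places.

d' = 2.19

z(0.932) = 1.4909, z(0.241) = -0.7031
d' = z(H) − z(FA) = 1.4909 − (-0.7031) = 2.1940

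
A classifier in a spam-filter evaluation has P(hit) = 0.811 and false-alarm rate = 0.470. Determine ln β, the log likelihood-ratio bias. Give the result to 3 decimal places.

z(H) = z(0.811) = 0.8816
z(FA) = z(0.470) = -0.0753
ln β = −½·[z(H)² − z(FA)²] = −0.5 × (0.7772 − 0.0057) = -0.38575

ln β = -0.386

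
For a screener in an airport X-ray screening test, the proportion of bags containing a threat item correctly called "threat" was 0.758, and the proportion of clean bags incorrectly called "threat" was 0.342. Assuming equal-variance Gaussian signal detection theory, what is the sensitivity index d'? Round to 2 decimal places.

d' = 1.11

z(H) = z(0.758) = 0.700
z(FA) = z(0.342) = -0.407
d' = z(H) − z(FA) = 0.700 − (-0.407) = 1.107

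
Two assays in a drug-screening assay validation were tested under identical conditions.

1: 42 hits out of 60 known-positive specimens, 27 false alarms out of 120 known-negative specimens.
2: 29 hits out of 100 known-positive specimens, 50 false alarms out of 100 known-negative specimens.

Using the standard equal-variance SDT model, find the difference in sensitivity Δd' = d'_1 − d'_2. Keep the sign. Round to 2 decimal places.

1: z(0.7000) = 0.524, z(0.2250) = -0.755, d' = 1.279
2: z(0.2900) = -0.553, z(0.5000) = 0.000, d' = -0.553
Δd' = d'_1 − d'_2 = 1.279 − (-0.553) = 1.832
1 has the higher sensitivity.

Δd' = 1.83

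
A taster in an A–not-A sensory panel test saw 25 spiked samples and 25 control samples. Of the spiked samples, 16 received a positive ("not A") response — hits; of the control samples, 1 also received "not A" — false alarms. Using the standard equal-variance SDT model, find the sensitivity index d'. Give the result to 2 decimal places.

H = 16/25 = 0.6400
FA = 1/25 = 0.0400
z(0.6400) = 0.3585, z(0.0400) = -1.7507
d' = z(H) − z(FA) = 0.3585 − (-1.7507) = 2.1092

d' = 2.11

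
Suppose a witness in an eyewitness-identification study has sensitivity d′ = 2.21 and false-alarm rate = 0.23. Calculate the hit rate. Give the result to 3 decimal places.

hit rate = 0.929

z(false-alarm rate) = z(0.23) = -0.7388
z(H) = z(FA) + d' = -0.7388 + 2.21 = 1.4712
hit rate = Φ(1.4712) = 0.9294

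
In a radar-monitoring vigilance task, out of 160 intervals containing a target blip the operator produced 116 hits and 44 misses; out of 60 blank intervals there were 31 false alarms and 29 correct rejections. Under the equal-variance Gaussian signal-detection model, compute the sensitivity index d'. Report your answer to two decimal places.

d' = 0.56

H = 116/160 = 0.7250
FA = 31/60 = 0.5167
z(0.7250) = 0.5978, z(0.5167) = 0.0419
d' = z(H) − z(FA) = 0.5978 − 0.0419 = 0.5559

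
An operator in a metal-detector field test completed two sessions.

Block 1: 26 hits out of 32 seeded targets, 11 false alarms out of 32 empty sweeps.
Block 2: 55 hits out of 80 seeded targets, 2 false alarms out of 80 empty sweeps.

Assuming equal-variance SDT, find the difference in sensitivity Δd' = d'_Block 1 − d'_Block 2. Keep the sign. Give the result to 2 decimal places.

Δd' = -1.16

Block 1: z(0.8125) = 0.887, z(0.3438) = -0.402, d' = 1.289
Block 2: z(0.6875) = 0.489, z(0.0250) = -1.960, d' = 2.449
Δd' = d'_Block 1 − d'_Block 2 = 1.289 − 2.449 = -1.160
Block 2 has the higher sensitivity.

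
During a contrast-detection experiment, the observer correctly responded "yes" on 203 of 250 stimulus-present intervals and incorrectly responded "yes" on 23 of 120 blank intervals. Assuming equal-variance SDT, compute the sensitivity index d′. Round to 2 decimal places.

H = 203/250 = 0.8120
FA = 23/120 = 0.1917
Φ⁻¹(H) = Φ⁻¹(0.8120) = 0.8853
Φ⁻¹(FA) = Φ⁻¹(0.1917) = -0.8716
d' = z(H) − z(FA) = 0.8853 − (-0.8716) = 1.7569

d′ = 1.76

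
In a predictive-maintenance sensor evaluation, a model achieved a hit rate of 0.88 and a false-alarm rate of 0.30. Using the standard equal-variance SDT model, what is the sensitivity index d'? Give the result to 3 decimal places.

d' = 1.699

z(H) = z(0.88) = 1.1750
z(FA) = z(0.30) = -0.5244
d' = z(H) − z(FA) = 1.1750 − (-0.5244) = 1.6994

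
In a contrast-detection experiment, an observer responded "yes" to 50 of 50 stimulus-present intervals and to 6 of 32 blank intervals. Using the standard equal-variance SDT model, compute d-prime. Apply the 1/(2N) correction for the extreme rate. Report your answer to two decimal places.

d-prime = 3.21

The hit rate is 50/50 = 1, so apply the 1/(2N) correction: H → 1 − 1/(2·50) = 0.99000.
z(H) = z(0.99000) = 2.326
z(FA) = z(0.18750) = -0.887
d' = 2.326 − (-0.887) = 3.213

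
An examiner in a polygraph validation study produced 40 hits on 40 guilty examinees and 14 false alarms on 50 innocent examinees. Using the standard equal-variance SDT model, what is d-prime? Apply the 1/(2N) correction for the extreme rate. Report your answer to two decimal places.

The hit rate is 40/40 = 1, so apply the 1/(2N) correction: H → 1 − 1/(2·40) = 0.98750.
z(H) = z(0.98750) = 2.241
z(FA) = z(0.28000) = -0.583
d' = 2.241 − (-0.583) = 2.824

d-prime = 2.82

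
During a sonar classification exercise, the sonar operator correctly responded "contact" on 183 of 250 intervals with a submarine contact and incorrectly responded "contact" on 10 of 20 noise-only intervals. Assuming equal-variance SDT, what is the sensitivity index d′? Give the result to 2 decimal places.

H = 183/250 = 0.7320
FA = 10/20 = 0.5000
z(0.7320) = 0.619, z(0.5000) = 0.000
d' = z(H) − z(FA) = 0.619 − 0.000 = 0.619

d′ = 0.62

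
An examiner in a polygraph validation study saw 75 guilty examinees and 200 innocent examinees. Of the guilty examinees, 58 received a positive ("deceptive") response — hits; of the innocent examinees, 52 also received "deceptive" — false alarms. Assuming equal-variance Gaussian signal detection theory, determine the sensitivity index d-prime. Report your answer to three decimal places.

d-prime = 1.393

H = 58/75 = 0.7733
FA = 52/200 = 0.2600
z(H) = z(0.7733) = 0.7498
z(FA) = z(0.2600) = -0.6433
d' = z(H) − z(FA) = 0.7498 − (-0.6433) = 1.3931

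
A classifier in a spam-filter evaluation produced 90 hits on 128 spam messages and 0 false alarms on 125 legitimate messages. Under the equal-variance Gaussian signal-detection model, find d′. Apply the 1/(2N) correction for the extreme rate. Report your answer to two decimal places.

d′ = 3.19

The false-alarm rate is 0/125 = 0, so apply the 1/(2N) correction: FA → 1/(2·125) = 0.00400.
z(H) = z(0.70312) = 0.533
z(FA) = z(0.00400) = -2.652
d' = 0.533 − (-2.652) = 3.185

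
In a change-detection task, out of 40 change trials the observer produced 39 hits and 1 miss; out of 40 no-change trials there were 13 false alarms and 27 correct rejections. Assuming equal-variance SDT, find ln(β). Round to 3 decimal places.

H = 39/40 = 0.9750
FA = 13/40 = 0.3250
Φ⁻¹(H) = 1.9600
Φ⁻¹(FA) = -0.4538
ln β = −½·[z(H)² − z(FA)²] = −0.5 × (3.8416 − 0.2059) = -1.81785

ln β = -1.818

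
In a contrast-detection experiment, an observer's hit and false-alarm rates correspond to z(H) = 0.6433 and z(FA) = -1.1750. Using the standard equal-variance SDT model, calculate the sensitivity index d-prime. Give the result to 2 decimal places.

d' = z(H) − z(FA) = 0.6433 − (-1.1750) = 1.8183

d-prime = 1.82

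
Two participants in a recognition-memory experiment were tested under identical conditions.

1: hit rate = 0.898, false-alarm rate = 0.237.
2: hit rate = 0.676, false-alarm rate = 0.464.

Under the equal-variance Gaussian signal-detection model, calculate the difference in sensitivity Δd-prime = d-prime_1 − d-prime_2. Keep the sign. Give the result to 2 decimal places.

1: z(0.898) = 1.270, z(0.237) = -0.716, d' = 1.986
2: z(0.676) = 0.457, z(0.464) = -0.090, d' = 0.547
Δd' = d'_1 − d'_2 = 1.986 − 0.547 = 1.439
1 has the higher sensitivity.

Δd-prime = 1.44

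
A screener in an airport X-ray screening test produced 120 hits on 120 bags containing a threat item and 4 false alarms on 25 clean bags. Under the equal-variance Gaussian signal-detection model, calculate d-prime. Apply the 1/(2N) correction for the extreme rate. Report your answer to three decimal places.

d-prime = 3.633

The hit rate is 120/120 = 1, so apply the 1/(2N) correction: H → 1 − 1/(2·120) = 0.99583.
z(H) = z(0.99583) = 2.6380
z(FA) = z(0.16000) = -0.9945
d' = 2.6380 − (-0.9945) = 3.6325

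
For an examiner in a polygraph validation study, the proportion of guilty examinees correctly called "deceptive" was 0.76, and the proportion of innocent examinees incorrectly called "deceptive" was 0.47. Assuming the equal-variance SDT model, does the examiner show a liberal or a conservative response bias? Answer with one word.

liberal

z(H) = 0.706, z(FA) = -0.075
c = −½·(z(H) + z(FA)) = -0.3155
c < 0 → liberal criterion (biased toward responding “yes”).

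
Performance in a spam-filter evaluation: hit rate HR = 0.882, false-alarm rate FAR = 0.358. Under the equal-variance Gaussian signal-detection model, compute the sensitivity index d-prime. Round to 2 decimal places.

d-prime = 1.55

z(H) = z(0.882) = 1.185
z(FA) = z(0.358) = -0.364
d' = z(H) − z(FA) = 1.185 − (-0.364) = 1.549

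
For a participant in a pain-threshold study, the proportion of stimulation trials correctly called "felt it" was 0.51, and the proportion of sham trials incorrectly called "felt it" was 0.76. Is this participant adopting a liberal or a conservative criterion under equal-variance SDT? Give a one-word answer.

liberal

z(H) = 0.025, z(FA) = 0.706
c = −½·(z(H) + z(FA)) = -0.3655
c < 0 → liberal criterion (biased toward responding “yes”).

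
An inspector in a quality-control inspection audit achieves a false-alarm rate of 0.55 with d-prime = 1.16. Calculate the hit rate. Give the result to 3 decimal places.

hit rate = 0.901

z(false-alarm rate) = z(0.55) = 0.1257
z(H) = z(FA) + d' = 0.1257 + 1.16 = 1.2857
hit rate = Φ(1.2857) = 0.9007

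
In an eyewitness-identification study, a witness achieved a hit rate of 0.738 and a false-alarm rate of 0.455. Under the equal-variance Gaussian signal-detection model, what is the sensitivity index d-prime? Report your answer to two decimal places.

d-prime = 0.75

z(H) = 0.6372
z(FA) = -0.1130
d' = z(H) − z(FA) = 0.6372 − (-0.1130) = 0.7502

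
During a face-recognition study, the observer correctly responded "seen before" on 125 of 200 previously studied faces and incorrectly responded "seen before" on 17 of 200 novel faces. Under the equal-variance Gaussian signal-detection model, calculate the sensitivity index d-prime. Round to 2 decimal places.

d-prime = 1.69

H = 125/200 = 0.6250
FA = 17/200 = 0.0850
z(H) = 0.3186
z(FA) = -1.3722
d' = z(H) − z(FA) = 0.3186 − (-1.3722) = 1.6908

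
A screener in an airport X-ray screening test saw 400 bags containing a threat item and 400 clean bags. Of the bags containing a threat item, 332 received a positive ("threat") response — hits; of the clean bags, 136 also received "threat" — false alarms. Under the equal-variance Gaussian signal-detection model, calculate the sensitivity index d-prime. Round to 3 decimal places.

d-prime = 1.367

H = 332/400 = 0.8300
FA = 136/400 = 0.3400
Φ⁻¹(H) = 0.9542
Φ⁻¹(FA) = -0.4125
d' = z(H) − z(FA) = 0.9542 − (-0.4125) = 1.3667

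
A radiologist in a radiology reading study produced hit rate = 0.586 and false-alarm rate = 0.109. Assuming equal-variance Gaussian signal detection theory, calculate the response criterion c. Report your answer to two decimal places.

c = 0.51

z(H) = z(0.586) = 0.2173
z(FA) = z(0.109) = -1.2319
c = −½·[z(H) + z(FA)] = −0.5 × (0.2173 + (-1.2319)) = 0.5073
c > 0: the radiologist has a conservative response bias.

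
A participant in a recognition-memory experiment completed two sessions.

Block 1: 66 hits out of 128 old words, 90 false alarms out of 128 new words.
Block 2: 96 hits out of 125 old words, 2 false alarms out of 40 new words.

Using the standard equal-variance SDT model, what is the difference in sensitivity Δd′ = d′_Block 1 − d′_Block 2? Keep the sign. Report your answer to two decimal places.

Block 1: z(0.5156) = 0.039, z(0.7031) = 0.533, d' = -0.494
Block 2: z(0.7680) = 0.732, z(0.0500) = -1.645, d' = 2.377
Δd' = d'_Block 1 − d'_Block 2 = -0.494 − 2.377 = -2.871
Block 2 has the higher sensitivity.

Δd′ = -2.87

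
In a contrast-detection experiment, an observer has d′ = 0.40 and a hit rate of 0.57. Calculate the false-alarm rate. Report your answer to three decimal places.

z(hit rate) = z(0.57) = 0.1764
z(FA) = z(H) − d' = 0.1764 − 0.40 = -0.2236
false-alarm rate = Φ(-0.2236) = 0.4115

false-alarm rate = 0.412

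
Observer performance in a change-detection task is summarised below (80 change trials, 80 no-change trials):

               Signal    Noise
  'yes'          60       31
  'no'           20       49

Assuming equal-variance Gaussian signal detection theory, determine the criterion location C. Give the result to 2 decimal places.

H = 60/80 = 0.7500
FA = 31/80 = 0.3875
z(0.7500) = 0.674, z(0.3875) = -0.286
c = −½·[z(H) + z(FA)] = −0.5 × (0.674 + (-0.286)) = -0.194
c < 0: the observer has a liberal response bias.

C = -0.19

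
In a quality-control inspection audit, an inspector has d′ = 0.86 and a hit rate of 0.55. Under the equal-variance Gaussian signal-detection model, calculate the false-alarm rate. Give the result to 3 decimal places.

false-alarm rate = 0.231

z(hit rate) = z(0.55) = 0.1257
z(FA) = z(H) − d' = 0.1257 − 0.86 = -0.7343
false-alarm rate = Φ(-0.7343) = 0.2314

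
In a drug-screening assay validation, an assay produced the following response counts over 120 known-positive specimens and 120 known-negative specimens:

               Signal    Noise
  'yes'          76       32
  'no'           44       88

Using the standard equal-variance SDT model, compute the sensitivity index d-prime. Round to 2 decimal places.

d-prime = 0.96

H = 76/120 = 0.6333
FA = 32/120 = 0.2667
Φ⁻¹(H) = Φ⁻¹(0.6333) = 0.3406
Φ⁻¹(FA) = Φ⁻¹(0.2667) = -0.6228
d' = z(H) − z(FA) = 0.3406 − (-0.6228) = 0.9634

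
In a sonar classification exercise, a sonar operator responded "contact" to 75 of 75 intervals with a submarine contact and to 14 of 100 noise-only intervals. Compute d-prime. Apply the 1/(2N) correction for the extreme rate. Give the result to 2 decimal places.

The hit rate is 75/75 = 1, so apply the 1/(2N) correction: H → 1 − 1/(2·75) = 0.99333.
z(H) = z(0.99333) = 2.475
z(FA) = z(0.14000) = -1.080
d' = 2.475 − (-1.080) = 3.555

d-prime = 3.56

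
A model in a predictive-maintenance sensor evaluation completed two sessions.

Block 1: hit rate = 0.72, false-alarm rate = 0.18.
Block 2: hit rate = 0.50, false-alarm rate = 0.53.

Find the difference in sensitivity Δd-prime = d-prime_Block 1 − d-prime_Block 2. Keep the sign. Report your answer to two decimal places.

Δd-prime = 1.57

Block 1: z(0.72) = 0.583, z(0.18) = -0.915, d' = 1.498
Block 2: z(0.50) = 0.000, z(0.53) = 0.075, d' = -0.075
Δd' = d'_Block 1 − d'_Block 2 = 1.498 − (-0.075) = 1.573
Block 1 has the higher sensitivity.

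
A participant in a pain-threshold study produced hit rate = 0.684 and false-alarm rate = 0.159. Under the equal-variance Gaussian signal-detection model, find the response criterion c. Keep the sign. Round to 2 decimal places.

c = 0.26

z(H) = 0.4789
z(FA) = -0.9986
c = −½·[z(H) + z(FA)] = −0.5 × (0.4789 + (-0.9986)) = 0.25985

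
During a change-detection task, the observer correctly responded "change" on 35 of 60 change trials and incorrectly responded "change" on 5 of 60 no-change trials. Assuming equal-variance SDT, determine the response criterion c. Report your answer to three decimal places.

c = 0.586

H = 35/60 = 0.5833
FA = 5/60 = 0.0833
z(0.5833) = 0.2103, z(0.0833) = -1.3832
c = −½·[z(H) + z(FA)] = −0.5 × (0.2103 + (-1.3832)) = 0.58645
c > 0: the observer has a conservative response bias.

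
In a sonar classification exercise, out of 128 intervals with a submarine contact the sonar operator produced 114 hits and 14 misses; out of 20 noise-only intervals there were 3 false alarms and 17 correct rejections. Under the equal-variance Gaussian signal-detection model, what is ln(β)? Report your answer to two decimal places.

ln β = -0.22

H = 114/128 = 0.8906
FA = 3/20 = 0.1500
z(H) = z(0.8906) = 1.230
z(FA) = z(0.1500) = -1.036
ln β = −½·[z(H)² − z(FA)²] = −0.5 × (1.513 − 1.073) = -0.220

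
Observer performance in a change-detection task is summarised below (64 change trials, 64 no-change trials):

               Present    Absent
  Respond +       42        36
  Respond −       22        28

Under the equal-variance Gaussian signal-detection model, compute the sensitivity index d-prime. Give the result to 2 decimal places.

H = 42/64 = 0.6562
FA = 36/64 = 0.5625
z(H) = z(0.6562) = 0.4021
z(FA) = z(0.5625) = 0.1573
d' = z(H) − z(FA) = 0.4021 − 0.1573 = 0.2448

d-prime = 0.24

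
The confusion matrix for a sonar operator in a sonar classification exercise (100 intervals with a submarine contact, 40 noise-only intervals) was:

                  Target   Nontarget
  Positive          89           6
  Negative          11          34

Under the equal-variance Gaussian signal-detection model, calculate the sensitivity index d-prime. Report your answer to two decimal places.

d-prime = 2.26

H = 89/100 = 0.8900
FA = 6/40 = 0.1500
z(H) = 1.227
z(FA) = -1.036
d' = z(H) − z(FA) = 1.227 − (-1.036) = 2.263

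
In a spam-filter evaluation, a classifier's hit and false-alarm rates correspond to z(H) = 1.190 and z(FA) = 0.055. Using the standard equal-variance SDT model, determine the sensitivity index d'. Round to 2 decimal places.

d' = z(H) − z(FA) = 1.190 − 0.055 = 1.135

d' = 1.14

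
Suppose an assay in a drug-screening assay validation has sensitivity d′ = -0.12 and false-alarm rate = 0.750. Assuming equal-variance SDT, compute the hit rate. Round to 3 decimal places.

z(false-alarm rate) = z(0.750) = 0.6745
z(H) = z(FA) + d' = 0.6745 + (-0.12) = 0.5545
hit rate = Φ(0.5545) = 0.7104

hit rate = 0.710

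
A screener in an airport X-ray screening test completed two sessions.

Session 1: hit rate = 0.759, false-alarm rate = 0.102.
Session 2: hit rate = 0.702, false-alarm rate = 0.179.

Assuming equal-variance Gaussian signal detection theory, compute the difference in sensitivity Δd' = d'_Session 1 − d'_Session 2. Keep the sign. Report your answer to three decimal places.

Session 1: z(0.759) = 0.7031, z(0.102) = -1.2702, d' = 1.9733
Session 2: z(0.702) = 0.5302, z(0.179) = -0.9192, d' = 1.4494
Δd' = d'_Session 1 − d'_Session 2 = 1.9733 − 1.4494 = 0.5239
Session 1 has the higher sensitivity.

Δd' = 0.524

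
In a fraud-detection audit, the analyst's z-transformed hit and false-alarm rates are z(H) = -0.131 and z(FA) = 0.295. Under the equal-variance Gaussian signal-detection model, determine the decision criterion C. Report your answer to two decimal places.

C = -0.08

c = −½·[z(H) + z(FA)] = −½·(-0.131 + 0.295) = -0.082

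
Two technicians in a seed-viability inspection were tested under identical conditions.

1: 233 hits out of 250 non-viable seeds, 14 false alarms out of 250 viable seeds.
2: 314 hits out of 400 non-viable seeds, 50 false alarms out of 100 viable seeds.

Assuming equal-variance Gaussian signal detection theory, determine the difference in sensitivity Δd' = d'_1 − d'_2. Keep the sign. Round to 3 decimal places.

1: z(0.9320) = 1.4909, z(0.0560) = -1.5893, d' = 3.0802
2: z(0.7850) = 0.7892, z(0.5000) = 0.0000, d' = 0.7892
Δd' = d'_1 − d'_2 = 3.0802 − 0.7892 = 2.2910
1 has the higher sensitivity.

Δd' = 2.291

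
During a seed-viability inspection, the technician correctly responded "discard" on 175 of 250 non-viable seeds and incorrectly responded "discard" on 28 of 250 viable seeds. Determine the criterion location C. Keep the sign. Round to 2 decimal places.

C = 0.35

H = 175/250 = 0.7000
FA = 28/250 = 0.1120
z(H) = z(0.7000) = 0.524
z(FA) = z(0.1120) = -1.216
c = −½·[z(H) + z(FA)] = −0.5 × (0.524 + (-1.216)) = 0.346
c > 0: the technician has a conservative response bias.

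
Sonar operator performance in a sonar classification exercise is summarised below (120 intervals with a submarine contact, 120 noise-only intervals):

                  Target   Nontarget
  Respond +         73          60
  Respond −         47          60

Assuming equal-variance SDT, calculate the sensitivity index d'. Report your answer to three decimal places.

d' = 0.275

H = 73/120 = 0.6083
FA = 60/120 = 0.5000
z(0.6083) = 0.2749, z(0.5000) = 0.0000
d' = z(H) − z(FA) = 0.2749 − 0.0000 = 0.2749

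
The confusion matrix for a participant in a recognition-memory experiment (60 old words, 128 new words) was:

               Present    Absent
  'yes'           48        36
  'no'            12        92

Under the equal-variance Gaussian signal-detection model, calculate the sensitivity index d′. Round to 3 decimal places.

H = 48/60 = 0.8000
FA = 36/128 = 0.2812
z(H) = z(0.8000) = 0.8416
z(FA) = z(0.2812) = -0.5793
d' = z(H) − z(FA) = 0.8416 − (-0.5793) = 1.4209

d′ = 1.421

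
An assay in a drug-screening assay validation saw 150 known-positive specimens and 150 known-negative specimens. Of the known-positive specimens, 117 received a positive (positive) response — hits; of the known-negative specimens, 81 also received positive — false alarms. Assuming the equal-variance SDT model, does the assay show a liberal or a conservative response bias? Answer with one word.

z(H) = 0.772, z(FA) = 0.100
c = −½·(z(H) + z(FA)) = -0.436
c < 0 → liberal criterion (biased toward responding “yes”).

liberal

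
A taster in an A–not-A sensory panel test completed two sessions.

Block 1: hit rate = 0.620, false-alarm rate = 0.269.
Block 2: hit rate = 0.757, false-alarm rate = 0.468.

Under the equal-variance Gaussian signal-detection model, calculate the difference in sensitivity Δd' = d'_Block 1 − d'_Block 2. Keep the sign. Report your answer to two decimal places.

Block 1: z(0.620) = 0.305, z(0.269) = -0.616, d' = 0.921
Block 2: z(0.757) = 0.697, z(0.468) = -0.080, d' = 0.777
Δd' = d'_Block 1 − d'_Block 2 = 0.921 − 0.777 = 0.144
Block 1 has the higher sensitivity.

Δd' = 0.14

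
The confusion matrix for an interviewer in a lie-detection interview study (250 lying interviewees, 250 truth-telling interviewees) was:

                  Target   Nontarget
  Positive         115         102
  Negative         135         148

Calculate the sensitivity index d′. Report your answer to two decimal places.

H = 115/250 = 0.4600
FA = 102/250 = 0.4080
z(H) = z(0.4600) = -0.1004
z(FA) = z(0.4080) = -0.2327
d' = z(H) − z(FA) = -0.1004 − (-0.2327) = 0.1323

d′ = 0.13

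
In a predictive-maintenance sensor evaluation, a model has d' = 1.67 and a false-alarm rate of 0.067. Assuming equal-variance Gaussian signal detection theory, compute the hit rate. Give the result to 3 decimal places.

hit rate = 0.568

z(false-alarm rate) = z(0.067) = -1.4985
z(H) = z(FA) + d' = -1.4985 + 1.67 = 0.1715
hit rate = Φ(0.1715) = 0.5681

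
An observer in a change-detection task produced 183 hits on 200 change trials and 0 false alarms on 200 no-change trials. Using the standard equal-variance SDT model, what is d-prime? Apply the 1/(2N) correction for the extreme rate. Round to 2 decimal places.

The false-alarm rate is 0/200 = 0, so apply the 1/(2N) correction: FA → 1/(2·200) = 0.00250.
z(H) = z(0.91500) = 1.372
z(FA) = z(0.00250) = -2.807
d' = 1.372 − (-2.807) = 4.179

d-prime = 4.18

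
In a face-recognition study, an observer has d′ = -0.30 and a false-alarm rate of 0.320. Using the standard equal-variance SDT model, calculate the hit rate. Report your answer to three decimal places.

z(false-alarm rate) = z(0.320) = -0.4677
z(H) = z(FA) + d' = -0.4677 + (-0.30) = -0.7677
hit rate = Φ(-0.7677) = 0.2213

hit rate = 0.221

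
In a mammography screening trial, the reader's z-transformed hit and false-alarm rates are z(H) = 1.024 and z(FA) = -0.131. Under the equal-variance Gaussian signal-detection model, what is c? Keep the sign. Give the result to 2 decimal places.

c = −½·[z(H) + z(FA)] = −½·(1.024 + (-0.131)) = -0.4465
c < 0: the reader has a liberal response bias.

c = -0.45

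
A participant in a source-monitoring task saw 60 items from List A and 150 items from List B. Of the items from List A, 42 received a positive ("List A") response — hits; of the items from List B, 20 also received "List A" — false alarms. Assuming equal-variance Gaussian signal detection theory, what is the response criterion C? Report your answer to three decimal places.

C = 0.293

H = 42/60 = 0.7000
FA = 20/150 = 0.1333
Φ⁻¹(H) = Φ⁻¹(0.7000) = 0.5244
Φ⁻¹(FA) = Φ⁻¹(0.1333) = -1.1109
c = −½·[z(H) + z(FA)] = −0.5 × (0.5244 + (-1.1109)) = 0.29325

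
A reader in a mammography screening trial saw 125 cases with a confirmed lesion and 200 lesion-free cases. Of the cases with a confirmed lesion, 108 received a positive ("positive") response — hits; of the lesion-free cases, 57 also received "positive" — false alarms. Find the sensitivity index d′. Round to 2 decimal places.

H = 108/125 = 0.8640
FA = 57/200 = 0.2850
z(0.8640) = 1.098, z(0.2850) = -0.568
d' = z(H) − z(FA) = 1.098 − (-0.568) = 1.666

d′ = 1.67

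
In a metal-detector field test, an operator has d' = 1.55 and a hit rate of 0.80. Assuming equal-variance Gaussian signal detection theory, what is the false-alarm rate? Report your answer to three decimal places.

z(hit rate) = z(0.80) = 0.8416
z(FA) = z(H) − d' = 0.8416 − 1.55 = -0.7084
false-alarm rate = Φ(-0.7084) = 0.2393

false-alarm rate = 0.239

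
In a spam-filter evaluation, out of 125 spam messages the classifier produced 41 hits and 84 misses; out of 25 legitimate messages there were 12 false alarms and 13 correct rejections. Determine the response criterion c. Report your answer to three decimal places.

c = 0.248

H = 41/125 = 0.3280
FA = 12/25 = 0.4800
z(H) = z(0.3280) = -0.4454
z(FA) = z(0.4800) = -0.0502
c = −½·[z(H) + z(FA)] = −0.5 × (-0.4454 + (-0.0502)) = 0.2478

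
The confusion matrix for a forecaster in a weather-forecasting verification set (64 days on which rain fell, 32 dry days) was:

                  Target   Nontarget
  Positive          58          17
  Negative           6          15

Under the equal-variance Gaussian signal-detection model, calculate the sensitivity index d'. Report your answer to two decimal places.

H = 58/64 = 0.9062
FA = 17/32 = 0.5312
Φ⁻¹(H) = 1.3177
Φ⁻¹(FA) = 0.0783
d' = z(H) − z(FA) = 1.3177 − 0.0783 = 1.2394

d' = 1.24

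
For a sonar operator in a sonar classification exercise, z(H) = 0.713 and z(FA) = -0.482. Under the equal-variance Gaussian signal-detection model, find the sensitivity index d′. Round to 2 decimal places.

d′ = 1.20

d' = z(H) − z(FA) = 0.713 − (-0.482) = 1.195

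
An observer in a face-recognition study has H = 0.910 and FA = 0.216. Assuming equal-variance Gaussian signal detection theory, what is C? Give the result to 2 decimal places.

z(H) = 1.3408
z(FA) = -0.7858
c = −½·[z(H) + z(FA)] = −0.5 × (1.3408 + (-0.7858)) = -0.2775
c < 0: the observer has a liberal response bias.

C = -0.28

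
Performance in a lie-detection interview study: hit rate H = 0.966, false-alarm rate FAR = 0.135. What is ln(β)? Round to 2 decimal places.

z(H) = z(0.966) = 1.825
z(FA) = z(0.135) = -1.103
ln β = −½·[z(H)² − z(FA)²] = −0.5 × (3.331 − 1.217) = -1.057

ln β = -1.06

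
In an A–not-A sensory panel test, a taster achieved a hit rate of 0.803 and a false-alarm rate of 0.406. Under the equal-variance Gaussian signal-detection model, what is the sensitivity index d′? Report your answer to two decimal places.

d′ = 1.09

z(0.803) = 0.852, z(0.406) = -0.238
d' = z(H) − z(FA) = 0.852 − (-0.238) = 1.090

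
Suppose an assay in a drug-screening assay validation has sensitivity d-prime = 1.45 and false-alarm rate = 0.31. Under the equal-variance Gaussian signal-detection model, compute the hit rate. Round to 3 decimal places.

hit rate = 0.830

z(false-alarm rate) = z(0.31) = -0.4959
z(H) = z(FA) + d' = -0.4959 + 1.45 = 0.9541
hit rate = Φ(0.9541) = 0.8300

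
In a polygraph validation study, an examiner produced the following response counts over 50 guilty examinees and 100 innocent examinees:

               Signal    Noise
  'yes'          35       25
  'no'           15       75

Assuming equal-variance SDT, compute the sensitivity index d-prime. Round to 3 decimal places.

d-prime = 1.199

H = 35/50 = 0.7000
FA = 25/100 = 0.2500
Φ⁻¹(0.7000) = 0.5244, Φ⁻¹(0.2500) = -0.6745
d' = z(H) − z(FA) = 0.5244 − (-0.6745) = 1.1989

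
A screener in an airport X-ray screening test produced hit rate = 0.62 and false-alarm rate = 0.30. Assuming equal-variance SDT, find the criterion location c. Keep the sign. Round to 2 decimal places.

c = 0.11

z(H) = z(0.62) = 0.305
z(FA) = z(0.30) = -0.524
c = −½·[z(H) + z(FA)] = −0.5 × (0.305 + (-0.524)) = 0.1095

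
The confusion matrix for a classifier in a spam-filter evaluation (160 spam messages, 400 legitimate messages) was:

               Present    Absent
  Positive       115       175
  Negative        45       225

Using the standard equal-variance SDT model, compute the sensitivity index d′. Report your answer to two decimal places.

H = 115/160 = 0.7188
FA = 175/400 = 0.4375
z(H) = z(0.7188) = 0.579
z(FA) = z(0.4375) = -0.157
d' = z(H) − z(FA) = 0.579 − (-0.157) = 0.736

d′ = 0.74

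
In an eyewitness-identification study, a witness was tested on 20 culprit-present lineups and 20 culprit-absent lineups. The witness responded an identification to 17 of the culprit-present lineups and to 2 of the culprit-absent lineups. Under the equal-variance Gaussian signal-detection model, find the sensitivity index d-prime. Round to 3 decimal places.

d-prime = 2.318

H = 17/20 = 0.8500
FA = 2/20 = 0.1000
z(0.8500) = 1.0364, z(0.1000) = -1.2816
d' = z(H) − z(FA) = 1.0364 − (-1.2816) = 2.3180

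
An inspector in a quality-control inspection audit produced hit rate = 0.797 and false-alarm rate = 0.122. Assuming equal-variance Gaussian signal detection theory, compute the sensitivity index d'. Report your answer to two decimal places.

d' = 2.00

z(0.797) = 0.8310, z(0.122) = -1.1650
d' = z(H) − z(FA) = 0.8310 − (-1.1650) = 1.9960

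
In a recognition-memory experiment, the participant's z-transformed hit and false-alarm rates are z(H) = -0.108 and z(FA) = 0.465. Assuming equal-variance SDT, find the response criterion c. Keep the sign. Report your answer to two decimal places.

c = −½·[z(H) + z(FA)] = −½·(-0.108 + 0.465) = -0.1785

c = -0.18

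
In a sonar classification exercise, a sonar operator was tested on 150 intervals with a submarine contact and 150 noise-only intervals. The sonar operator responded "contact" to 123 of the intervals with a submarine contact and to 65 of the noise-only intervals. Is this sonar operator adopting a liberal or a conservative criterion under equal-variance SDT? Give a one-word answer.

liberal

z(H) = 0.915, z(FA) = -0.168
c = −½·(z(H) + z(FA)) = -0.3735
c < 0 → liberal criterion (biased toward responding “yes”).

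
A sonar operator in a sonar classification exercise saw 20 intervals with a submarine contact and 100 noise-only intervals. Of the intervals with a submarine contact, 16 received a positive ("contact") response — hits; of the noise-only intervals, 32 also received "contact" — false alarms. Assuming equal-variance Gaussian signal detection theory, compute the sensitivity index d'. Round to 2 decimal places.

d' = 1.31

H = 16/20 = 0.8000
FA = 32/100 = 0.3200
z(0.8000) = 0.842, z(0.3200) = -0.468
d' = z(H) − z(FA) = 0.842 − (-0.468) = 1.310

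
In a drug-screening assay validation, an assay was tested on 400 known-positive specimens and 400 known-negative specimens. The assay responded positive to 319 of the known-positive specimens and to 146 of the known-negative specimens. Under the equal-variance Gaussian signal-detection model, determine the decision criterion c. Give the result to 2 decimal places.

c = -0.24

H = 319/400 = 0.7975
FA = 146/400 = 0.3650
z(0.7975) = 0.8327, z(0.3650) = -0.3451
c = −½·[z(H) + z(FA)] = −0.5 × (0.8327 + (-0.3451)) = -0.2438
c < 0: the assay has a liberal response bias.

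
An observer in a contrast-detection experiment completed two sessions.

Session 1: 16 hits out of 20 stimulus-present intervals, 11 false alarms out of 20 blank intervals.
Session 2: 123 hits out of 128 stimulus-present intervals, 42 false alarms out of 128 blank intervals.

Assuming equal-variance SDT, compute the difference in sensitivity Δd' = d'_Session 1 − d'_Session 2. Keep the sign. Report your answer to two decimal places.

Session 1: z(0.8000) = 0.842, z(0.5500) = 0.126, d' = 0.716
Session 2: z(0.9609) = 1.761, z(0.3281) = -0.445, d' = 2.206
Δd' = d'_Session 1 − d'_Session 2 = 0.716 − 2.206 = -1.490
Session 2 has the higher sensitivity.

Δd' = -1.49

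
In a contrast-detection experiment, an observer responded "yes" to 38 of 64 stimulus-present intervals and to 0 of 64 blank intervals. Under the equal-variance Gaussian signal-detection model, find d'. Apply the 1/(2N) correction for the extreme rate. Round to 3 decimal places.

The false-alarm rate is 0/64 = 0, so apply the 1/(2N) correction: FA → 1/(2·64) = 0.00781.
z(H) = z(0.59375) = 0.2372
z(FA) = z(0.00781) = -2.4177
d' = 0.2372 − (-2.4177) = 2.6549

d' = 2.655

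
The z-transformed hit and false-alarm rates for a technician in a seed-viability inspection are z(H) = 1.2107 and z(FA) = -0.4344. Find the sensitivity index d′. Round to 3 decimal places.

d' = z(H) − z(FA) = 1.2107 − (-0.4344) = 1.6451

d′ = 1.645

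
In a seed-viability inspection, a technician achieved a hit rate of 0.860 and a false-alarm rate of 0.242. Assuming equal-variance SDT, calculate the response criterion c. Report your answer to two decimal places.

c = -0.19

z(H) = 1.080
z(FA) = -0.700
c = −½·[z(H) + z(FA)] = −0.5 × (1.080 + (-0.700)) = -0.190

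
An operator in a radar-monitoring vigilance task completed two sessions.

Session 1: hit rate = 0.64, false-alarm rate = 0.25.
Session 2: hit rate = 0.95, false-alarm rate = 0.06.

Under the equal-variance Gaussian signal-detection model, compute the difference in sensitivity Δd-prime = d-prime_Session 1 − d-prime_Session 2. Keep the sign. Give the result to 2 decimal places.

Session 1: z(0.64) = 0.358, z(0.25) = -0.674, d' = 1.032
Session 2: z(0.95) = 1.645, z(0.06) = -1.555, d' = 3.200
Δd' = d'_Session 1 − d'_Session 2 = 1.032 − 3.200 = -2.168
Session 2 has the higher sensitivity.

Δd-prime = -2.17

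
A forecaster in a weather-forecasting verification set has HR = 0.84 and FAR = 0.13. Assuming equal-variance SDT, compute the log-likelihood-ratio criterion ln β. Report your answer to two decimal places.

ln β = 0.14

Φ⁻¹(0.84) = 0.994, Φ⁻¹(0.13) = -1.126
ln β = −½·[z(H)² − z(FA)²] = −0.5 × (0.988 − 1.268) = 0.140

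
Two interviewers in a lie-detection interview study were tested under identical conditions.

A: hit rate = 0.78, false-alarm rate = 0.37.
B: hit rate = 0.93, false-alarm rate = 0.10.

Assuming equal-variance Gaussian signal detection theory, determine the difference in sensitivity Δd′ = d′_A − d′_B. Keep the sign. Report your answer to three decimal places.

Δd′ = -1.653

A: z(0.78) = 0.7722, z(0.37) = -0.3319, d' = 1.1041
B: z(0.93) = 1.4758, z(0.10) = -1.2816, d' = 2.7574
Δd' = d'_A − d'_B = 1.1041 − 2.7574 = -1.6533
B has the higher sensitivity.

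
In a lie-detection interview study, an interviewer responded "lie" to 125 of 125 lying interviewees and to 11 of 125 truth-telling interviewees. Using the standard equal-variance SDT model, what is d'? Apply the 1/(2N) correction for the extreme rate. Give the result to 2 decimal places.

d' = 4.01

The hit rate is 125/125 = 1, so apply the 1/(2N) correction: H → 1 − 1/(2·125) = 0.99600.
z(H) = z(0.99600) = 2.652
z(FA) = z(0.08800) = -1.353
d' = 2.652 − (-1.353) = 4.005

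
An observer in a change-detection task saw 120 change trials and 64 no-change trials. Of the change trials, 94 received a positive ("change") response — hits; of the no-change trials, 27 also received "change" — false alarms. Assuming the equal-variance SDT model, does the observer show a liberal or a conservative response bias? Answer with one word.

liberal

z(H) = 0.784, z(FA) = -0.197
c = −½·(z(H) + z(FA)) = -0.2935
c < 0 → liberal criterion (biased toward responding “yes”).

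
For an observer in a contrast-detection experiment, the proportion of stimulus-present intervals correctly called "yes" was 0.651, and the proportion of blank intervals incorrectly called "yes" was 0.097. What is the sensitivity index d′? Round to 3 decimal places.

d′ = 1.687

z(0.651) = 0.3880, z(0.097) = -1.2988
d' = z(H) − z(FA) = 0.3880 − (-1.2988) = 1.6868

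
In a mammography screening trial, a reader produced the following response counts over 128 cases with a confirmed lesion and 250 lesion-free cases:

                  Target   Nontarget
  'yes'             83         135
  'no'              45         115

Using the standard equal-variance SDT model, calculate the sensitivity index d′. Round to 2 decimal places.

H = 83/128 = 0.6484
FA = 135/250 = 0.5400
Φ⁻¹(H) = Φ⁻¹(0.6484) = 0.3810
Φ⁻¹(FA) = Φ⁻¹(0.5400) = 0.1004
d' = z(H) − z(FA) = 0.3810 − 0.1004 = 0.2806

d′ = 0.28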